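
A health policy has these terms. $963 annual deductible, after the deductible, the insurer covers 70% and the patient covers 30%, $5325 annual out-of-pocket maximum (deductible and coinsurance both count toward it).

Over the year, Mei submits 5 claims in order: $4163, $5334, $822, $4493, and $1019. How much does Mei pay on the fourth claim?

$1347.90

Claim 1 — $4163: deductible takes $963, $3200 remains; coinsurance $3200 × 30% = $960. Patient owes $1923 (running OOP $1923).
Claim 2 — $5334: deductible met; 30% of $5334 = $1600.20. Cost to patient: $1600.20. OOP to date $3523.20.
Claim 3 — $822: deductible already satisfied, so patient's share is 30% × $822 = $246.60. Cost to patient: $246.60. OOP to date $3769.80.
Claim 4 — $4493: deductible met; 30% of $4493 = $1347.90. Cost to patient: $1347.90. OOP to date $5117.70.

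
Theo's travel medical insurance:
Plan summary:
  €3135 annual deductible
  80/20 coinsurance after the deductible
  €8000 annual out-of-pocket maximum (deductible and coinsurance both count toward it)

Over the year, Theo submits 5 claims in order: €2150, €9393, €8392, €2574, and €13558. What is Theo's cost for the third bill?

Claim 1 (€2150): fully absorbed by the deductible. Cost to traveler: €2150. OOP to date €2150.
Claim 2 (€9393): deductible takes €985, €8408 remains; coinsurance €8408 × 20% = €1681.60. Traveler pays €2666.60; OOP now €4816.60.
Claim 3 (€8392): 20% coinsurance on €8392 = €1678.40. Traveler owes €1678.40 (running OOP €6495).

€1678.40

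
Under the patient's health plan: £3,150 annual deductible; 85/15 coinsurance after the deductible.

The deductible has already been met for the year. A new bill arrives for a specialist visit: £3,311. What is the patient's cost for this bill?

£496.65

The deductible is already satisfied, so the full bill goes to coinsurance.
Coinsurance: £3,311 × 15% = £496.65.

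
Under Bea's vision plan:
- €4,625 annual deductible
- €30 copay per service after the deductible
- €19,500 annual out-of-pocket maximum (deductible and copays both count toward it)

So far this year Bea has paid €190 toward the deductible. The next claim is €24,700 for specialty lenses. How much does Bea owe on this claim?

Deductible still to meet: €4,625 − €190 = €4,435.
The remaining €20,265 (= €24,700 − €4,435) moves to the copay.
Copay on this service: €30.
Member responsibility before any cap: €4,435 + €30 = €4,465.
Cumulative spending €190 + €4,465 = €4,655 stays under the €19,500 maximum.

€4,465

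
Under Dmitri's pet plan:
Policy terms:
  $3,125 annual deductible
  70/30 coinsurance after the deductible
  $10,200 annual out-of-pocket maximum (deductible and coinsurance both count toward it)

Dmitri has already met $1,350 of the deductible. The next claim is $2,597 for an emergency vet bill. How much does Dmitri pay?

$2,021.60

$1,350 of the $3,125 deductible is already met, leaving $1,775.
The remaining $822 (= $2,597 − $1,775) moves to coinsurance.
30% of $822 = $246.60 falls to the owner.
So the owner owes $1,775 + $246.60 = $2,021.60 before any cap.
Cumulative spending $1,350 + $2,021.60 = $3,371.60 stays under the $10,200 maximum.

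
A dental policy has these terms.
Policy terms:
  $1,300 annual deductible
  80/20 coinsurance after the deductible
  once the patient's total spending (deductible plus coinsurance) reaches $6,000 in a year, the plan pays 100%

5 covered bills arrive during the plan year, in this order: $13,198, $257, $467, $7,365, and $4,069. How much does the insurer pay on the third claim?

Bill 1, $13,198: $1,300 finishes the deductible; $11,898 goes to coinsurance; 20% of $11,898 = $2,379.60. Cost to patient: $3,679.60. OOP to date $3,679.60. Plan pays $13,198 − $3,679.60 = $9,518.40.
Bill 2, $257: 20% coinsurance on $257 = $51.40. Patient owes $51.40 (running OOP $3,731). Insurer: $257 − $51.40 = $205.60.
Bill 3, $467: deductible already satisfied, so patient's share is 20% × $467 = $93.40. Patient owes $93.40 (running OOP $3,824.40). Insurer: $467 − $93.40 = $373.60.

$373.60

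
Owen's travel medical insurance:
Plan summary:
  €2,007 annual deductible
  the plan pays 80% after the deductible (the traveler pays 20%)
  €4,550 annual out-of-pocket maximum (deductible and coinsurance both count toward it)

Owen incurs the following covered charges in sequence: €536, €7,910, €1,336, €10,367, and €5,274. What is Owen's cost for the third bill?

€267.20

Bill 1, €536: fully absorbed by the deductible. Cost to traveler: €536. OOP to date €536.
Bill 2, €7,910: €1,471 to deductible, leaving €6,439; 20% of €6,439 = €1,287.80. Traveler pays €2,758.80; OOP now €3,294.80.
Bill 3, €1,336: 20% coinsurance on €1,336 = €267.20. Traveler owes €267.20 (running OOP €3,562).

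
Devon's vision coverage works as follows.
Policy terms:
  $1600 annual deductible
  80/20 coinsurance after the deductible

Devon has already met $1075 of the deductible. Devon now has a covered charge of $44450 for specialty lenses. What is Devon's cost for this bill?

Remaining deductible: $1600 − $1075 = $525.
The remaining $43925 (= $44450 − $525) moves to coinsurance.
20% of $43925 = $8785 falls to the member.
That puts the member's cost at $525 + $8785 = $9310.

$9310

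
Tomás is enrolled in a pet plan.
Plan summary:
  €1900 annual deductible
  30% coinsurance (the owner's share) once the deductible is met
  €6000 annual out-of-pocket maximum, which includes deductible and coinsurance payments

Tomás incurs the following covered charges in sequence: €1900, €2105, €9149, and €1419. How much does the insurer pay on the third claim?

#1 (€1900): all of it applies to the deductible. Owner owes €1900 (running OOP €1900). Plan pays €1900 − €1900 = €0.
#2 (€2105): deductible already satisfied, so owner's share is 30% × €2105 = €631.50. Owner pays €631.50; OOP now €2531.50. Insurer: €2105 − €631.50 = €1473.50.
#3 (€9149): deductible met; 30% of €9149 = €2744.70. Owner owes €2744.70 (running OOP €5276.20). Insurer: €9149 − €2744.70 = €6404.30.

€6404.30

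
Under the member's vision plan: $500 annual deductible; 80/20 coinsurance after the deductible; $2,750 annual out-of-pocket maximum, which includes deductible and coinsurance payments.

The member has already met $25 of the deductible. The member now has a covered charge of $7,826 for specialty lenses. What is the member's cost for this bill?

$25 of the $500 deductible is already met, leaving $475.
The remaining $7,351 (= $7,826 − $475) moves to coinsurance.
20% of $7,351 = $1,470.20 falls to the member.
That puts the member's cost at $475 + $1,470.20 = $1,945.20 before any cap.
Cumulative spending $25 + $1,945.20 = $1,970.20 stays under the $2,750 maximum.

$1,945.20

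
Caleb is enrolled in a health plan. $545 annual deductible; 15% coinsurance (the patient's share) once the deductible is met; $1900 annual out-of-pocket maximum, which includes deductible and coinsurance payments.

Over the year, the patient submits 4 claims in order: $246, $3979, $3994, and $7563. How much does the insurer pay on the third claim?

#1 ($246): all of it applies to the deductible. Cost to patient: $246. OOP to date $246. Insurer: $246 − $246 = $0.
#2 ($3979): deductible takes $299, $3680 remains; coinsurance $3680 × 15% = $552. Patient pays $851; OOP now $1097. Plan pays $3979 − $851 = $3128.
#3 ($3994): deductible met; 15% of $3994 = $599.10. Cost to patient: $599.10. OOP to date $1696.10. Insurer: $3994 − $599.10 = $3394.90.

$3394.90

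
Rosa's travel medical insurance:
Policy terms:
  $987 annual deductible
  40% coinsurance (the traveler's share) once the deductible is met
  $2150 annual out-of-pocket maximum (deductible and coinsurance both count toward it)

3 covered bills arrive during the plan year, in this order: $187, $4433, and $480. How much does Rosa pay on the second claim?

Claim 1 — $187: all of it applies to the deductible. Traveler pays $187; OOP now $187.
Claim 2 — $4433: $800 finishes the deductible; $3633 goes to coinsurance; coinsurance $3633 × 40% = $1453.20. Claim cost before the cap: $800 + $1453.20 = $2253.20. That would push OOP to $2440.20, over the $2150 cap, so traveler pays $2150 − $187 = $1963.

$1963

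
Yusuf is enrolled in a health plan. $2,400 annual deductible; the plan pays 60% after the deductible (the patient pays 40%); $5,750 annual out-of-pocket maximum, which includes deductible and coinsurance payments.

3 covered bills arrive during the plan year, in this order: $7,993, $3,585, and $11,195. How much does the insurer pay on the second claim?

$2,472.20

#1 ($7,993): deductible takes $2,400, $5,593 remains; patient's 40% is $2,237.20. Patient owes $4,637.20 (running OOP $4,637.20). Plan pays $7,993 − $4,637.20 = $3,355.80.
#2 ($3,585): 40% coinsurance on $3,585 = $1,434. That would push OOP to $6,071.20, over the $5,750 cap, so patient pays $5,750 − $4,637.20 = $1,112.80. Plan pays $3,585 − $1,112.80 = $2,472.20.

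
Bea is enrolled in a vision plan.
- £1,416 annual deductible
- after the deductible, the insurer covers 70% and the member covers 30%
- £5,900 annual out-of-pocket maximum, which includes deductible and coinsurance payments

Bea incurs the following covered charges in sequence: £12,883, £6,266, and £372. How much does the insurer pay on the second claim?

£5,222.10

#1 (£12,883): £1,416 to deductible, leaving £11,467; coinsurance £11,467 × 30% = £3,440.10. Member owes £4,856.10 (running OOP £4,856.10). Plan pays £12,883 − £4,856.10 = £8,026.90.
#2 (£6,266): deductible already satisfied, so member's share is 30% × £6,266 = £1,879.80. OOP would hit £6,735.90 > £5,900, so the cap limits the member to £5,900 − £4,856.10 = £1,043.90. Plan pays £6,266 − £1,043.90 = £5,222.10.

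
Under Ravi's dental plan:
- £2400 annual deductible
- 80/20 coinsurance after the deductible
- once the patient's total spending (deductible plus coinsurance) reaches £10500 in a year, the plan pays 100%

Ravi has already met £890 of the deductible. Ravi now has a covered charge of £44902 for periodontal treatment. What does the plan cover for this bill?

£890 of the £2400 deductible is already met, leaving £1510.
After the £1510 deductible portion, £44902 − £1510 = £43392 is subject to coinsurance.
Patient's 20% share of £43392 is £8678.40.
So the patient owes £1510 + £8678.40 = £10188.40 before any cap.
Adding £10188.40 to the £890 already spent would give £11078.40, which exceeds the £10500 cap; the patient pays just £10500 − £890 = £9610.
The insurer covers the remainder: £44902 − £9610 = £35292.

£35292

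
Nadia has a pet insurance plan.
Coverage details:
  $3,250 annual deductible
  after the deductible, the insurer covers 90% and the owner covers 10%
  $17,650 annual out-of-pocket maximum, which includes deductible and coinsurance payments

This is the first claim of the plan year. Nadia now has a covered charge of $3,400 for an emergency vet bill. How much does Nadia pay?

$3,265

Deductible not yet touched, so the first $3,250 of the bill goes to the deductible.
The remaining $150 (= $3,400 − $3,250) moves to coinsurance.
Owner's 10% share of $150 is $15.
That puts the owner's cost at $3,250 + $15 = $3,265 before any cap.
Cumulative spending $0 + $3,265 = $3,265 stays under the $17,650 maximum.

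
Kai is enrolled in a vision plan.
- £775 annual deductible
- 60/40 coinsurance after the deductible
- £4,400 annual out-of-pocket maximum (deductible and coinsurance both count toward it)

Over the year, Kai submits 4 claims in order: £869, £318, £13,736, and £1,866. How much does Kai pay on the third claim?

£3,460.20

Bill 1, £869: £775 finishes the deductible; £94 goes to coinsurance; coinsurance £94 × 40% = £37.60. Member owes £812.60 (running OOP £812.60).
Bill 2, £318: deductible met; 40% of £318 = £127.20. Cost to member: £127.20. OOP to date £939.80.
Bill 3, £13,736: 40% coinsurance on £13,736 = £5,494.40. OOP would hit £6,434.20 > £4,400, so the cap limits the member to £4,400 − £939.80 = £3,460.20.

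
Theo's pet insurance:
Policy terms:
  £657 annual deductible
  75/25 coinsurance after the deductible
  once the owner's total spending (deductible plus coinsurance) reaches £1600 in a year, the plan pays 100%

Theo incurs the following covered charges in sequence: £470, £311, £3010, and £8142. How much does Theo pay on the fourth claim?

£159.50

Claim 1 (£470): entire amount goes to the deductible. Owner owes £470 (running OOP £470).
Claim 2 (£311): £187 to deductible, leaving £124; coinsurance £124 × 25% = £31. Owner owes £218 (running OOP £688).
Claim 3 (£3010): deductible met; 25% of £3010 = £752.50. Owner pays £752.50; OOP now £1440.50.
Claim 4 (£8142): deductible already satisfied, so owner's share is 25% × £8142 = £2035.50. Adding that to £1440.50 gives £3476, past the £1600 cap; owner pays only £1600 − £1440.50 = £159.50.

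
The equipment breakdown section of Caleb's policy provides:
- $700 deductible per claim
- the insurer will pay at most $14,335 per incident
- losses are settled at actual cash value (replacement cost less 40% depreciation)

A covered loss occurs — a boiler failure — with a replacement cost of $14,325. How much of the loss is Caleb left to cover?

$6,430

At 40% depreciation, ACV = $14,325 − $5,730 = $8,595.
Less the $700 deductible: $8,595 − $700 = $7,895.
$7,895 is within the $14,335 limit, so the insurer pays $7,895.
The business owner bears the rest of the original loss: $14,325 − $7,895 = $6,430.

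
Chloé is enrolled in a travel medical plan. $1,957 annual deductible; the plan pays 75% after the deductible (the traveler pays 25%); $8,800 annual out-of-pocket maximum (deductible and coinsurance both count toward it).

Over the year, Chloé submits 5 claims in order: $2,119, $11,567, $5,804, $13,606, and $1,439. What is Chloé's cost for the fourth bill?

$2,459.75

Claim 1 ($2,119): deductible takes $1,957, $162 remains; 25% of $162 = $40.50. Cost to traveler: $1,997.50. OOP to date $1,997.50.
Claim 2 ($11,567): deductible already satisfied, so traveler's share is 25% × $11,567 = $2,891.75. Traveler owes $2,891.75 (running OOP $4,889.25).
Claim 3 ($5,804): deductible already satisfied, so traveler's share is 25% × $5,804 = $1,451. Cost to traveler: $1,451. OOP to date $6,340.25.
Claim 4 ($13,606): deductible already satisfied, so traveler's share is 25% × $13,606 = $3,401.50. OOP would hit $9,741.75 > $8,800, so the cap limits the traveler to $8,800 − $6,340.25 = $2,459.75.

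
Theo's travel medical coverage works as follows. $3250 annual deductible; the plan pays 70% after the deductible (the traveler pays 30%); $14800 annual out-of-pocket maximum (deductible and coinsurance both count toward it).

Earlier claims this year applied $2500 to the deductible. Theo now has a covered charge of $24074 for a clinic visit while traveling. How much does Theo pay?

Deductible still to meet: $3250 − $2500 = $750.
That leaves $24074 − $750 = $23324 for coinsurance.
Coinsurance: $23324 × 30% = $6997.20.
Traveler responsibility before any cap: $750 + $6997.20 = $7747.20.
Total out-of-pocket so far would be $2500 + $7747.20 = $10247.20, below the $14800 cap — no reduction.

$7747.20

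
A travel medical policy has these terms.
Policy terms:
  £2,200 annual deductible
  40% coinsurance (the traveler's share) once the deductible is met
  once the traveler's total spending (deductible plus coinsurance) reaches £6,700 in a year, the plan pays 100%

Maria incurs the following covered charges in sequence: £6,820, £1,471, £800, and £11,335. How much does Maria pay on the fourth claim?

Bill 1, £6,820: deductible takes £2,200, £4,620 remains; coinsurance £4,620 × 40% = £1,848. Cost to traveler: £4,048. OOP to date £4,048.
Bill 2, £1,471: deductible met; 40% of £1,471 = £588.40. Traveler owes £588.40 (running OOP £4,636.40).
Bill 3, £800: deductible already satisfied, so traveler's share is 40% × £800 = £320. Traveler owes £320 (running OOP £4,956.40).
Bill 4, £11,335: deductible met; 40% of £11,335 = £4,534. Adding that to £4,956.40 gives £9,490.40, past the £6,700 cap; traveler pays only £6,700 − £4,956.40 = £1,743.60.

£1,743.60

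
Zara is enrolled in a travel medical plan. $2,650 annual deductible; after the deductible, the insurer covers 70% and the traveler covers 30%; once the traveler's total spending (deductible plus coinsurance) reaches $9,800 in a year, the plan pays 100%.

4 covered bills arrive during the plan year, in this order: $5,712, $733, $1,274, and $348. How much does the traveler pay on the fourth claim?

$104.40

Claim 1 ($5,712): $2,650 to deductible, leaving $3,062; traveler's 30% is $918.60. Traveler pays $3,568.60; OOP now $3,568.60.
Claim 2 ($733): 30% coinsurance on $733 = $219.90. Traveler owes $219.90 (running OOP $3,788.50).
Claim 3 ($1,274): deductible already satisfied, so traveler's share is 30% × $1,274 = $382.20. Traveler owes $382.20 (running OOP $4,170.70).
Claim 4 ($348): deductible already satisfied, so traveler's share is 30% × $348 = $104.40. Traveler pays $104.40; OOP now $4,275.10.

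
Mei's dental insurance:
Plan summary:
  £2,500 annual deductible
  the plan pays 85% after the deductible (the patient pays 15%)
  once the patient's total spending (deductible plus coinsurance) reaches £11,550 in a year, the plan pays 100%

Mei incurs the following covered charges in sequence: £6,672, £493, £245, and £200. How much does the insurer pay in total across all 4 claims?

£4,343.50

#1 (£6,672): £2,500 finishes the deductible; £4,172 goes to coinsurance; 15% of £4,172 = £625.80. Patient pays £3,125.80; OOP now £3,125.80. Plan pays £6,672 − £3,125.80 = £3,546.20.
#2 (£493): 15% coinsurance on £493 = £73.95. Patient pays £73.95; OOP now £3,199.75. Plan pays £493 − £73.95 = £419.05.
#3 (£245): deductible met; 15% of £245 = £36.75. Cost to patient: £36.75. OOP to date £3,236.50. Plan pays £245 − £36.75 = £208.25.
#4 (£200): deductible met; 15% of £200 = £30. Patient pays £30; OOP now £3,266.50. Insurer: £200 − £30 = £170.
Insurer total: £3,546.20 + £419.05 + £208.25 + £170 = £4,343.50.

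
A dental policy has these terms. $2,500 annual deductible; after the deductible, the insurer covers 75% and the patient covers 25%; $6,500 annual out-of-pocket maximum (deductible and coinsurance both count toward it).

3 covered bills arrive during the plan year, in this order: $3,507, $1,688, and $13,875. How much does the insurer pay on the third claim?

$10,548.75

Bill 1, $3,507: deductible takes $2,500, $1,007 remains; 25% of $1,007 = $251.75. Cost to patient: $2,751.75. OOP to date $2,751.75. Insurer: $3,507 − $2,751.75 = $755.25.
Bill 2, $1,688: deductible met; 25% of $1,688 = $422. Patient pays $422; OOP now $3,173.75. Plan pays $1,688 − $422 = $1,266.
Bill 3, $13,875: deductible already satisfied, so patient's share is 25% × $13,875 = $3,468.75. Adding that to $3,173.75 gives $6,642.50, past the $6,500 cap; patient pays only $6,500 − $3,173.75 = $3,326.25. Insurer: $13,875 − $3,326.25 = $10,548.75.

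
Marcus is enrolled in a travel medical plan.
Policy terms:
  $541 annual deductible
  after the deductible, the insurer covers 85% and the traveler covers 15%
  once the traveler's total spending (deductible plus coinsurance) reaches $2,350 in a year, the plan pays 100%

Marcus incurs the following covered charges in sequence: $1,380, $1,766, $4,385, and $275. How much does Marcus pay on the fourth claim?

$41.25

#1 ($1,380): $541 finishes the deductible; $839 goes to coinsurance; coinsurance $839 × 15% = $125.85. Cost to traveler: $666.85. OOP to date $666.85.
#2 ($1,766): deductible met; 15% of $1,766 = $264.90. Traveler owes $264.90 (running OOP $931.75).
#3 ($4,385): deductible met; 15% of $4,385 = $657.75. Traveler owes $657.75 (running OOP $1,589.50).
#4 ($275): 15% coinsurance on $275 = $41.25. Traveler owes $41.25 (running OOP $1,630.75).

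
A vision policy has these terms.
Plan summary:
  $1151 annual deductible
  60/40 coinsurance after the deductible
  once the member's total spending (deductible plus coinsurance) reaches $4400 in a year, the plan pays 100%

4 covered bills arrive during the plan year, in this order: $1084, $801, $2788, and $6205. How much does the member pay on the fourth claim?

$1840.20

#1 ($1084): entire amount goes to the deductible. Cost to member: $1084. OOP to date $1084.
#2 ($801): $67 to deductible, leaving $734; 40% of $734 = $293.60. Cost to member: $360.60. OOP to date $1444.60.
#3 ($2788): deductible met; 40% of $2788 = $1115.20. Member pays $1115.20; OOP now $2559.80.
#4 ($6205): deductible met; 40% of $6205 = $2482. Adding that to $2559.80 gives $5041.80, past the $4400 cap; member pays only $4400 − $2559.80 = $1840.20.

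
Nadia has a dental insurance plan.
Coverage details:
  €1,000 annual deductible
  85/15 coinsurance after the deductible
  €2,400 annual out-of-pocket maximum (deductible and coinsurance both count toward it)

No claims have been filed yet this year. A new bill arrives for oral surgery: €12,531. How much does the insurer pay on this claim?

Deductible not yet touched, so the first €1,000 of the bill goes to the deductible.
That leaves €12,531 − €1,000 = €11,531 for coinsurance.
Coinsurance: €11,531 × 15% = €1,729.65.
So the patient owes €1,000 + €1,729.65 = €2,729.65 before any cap.
Year-to-date out-of-pocket would reach €0 + €2,729.65 = €2,729.65, above the €2,400 maximum, so the patient pays only €2,400 − €0 = €2,400.
The plan picks up €12,531 − €2,400 = €10,131.

€10,131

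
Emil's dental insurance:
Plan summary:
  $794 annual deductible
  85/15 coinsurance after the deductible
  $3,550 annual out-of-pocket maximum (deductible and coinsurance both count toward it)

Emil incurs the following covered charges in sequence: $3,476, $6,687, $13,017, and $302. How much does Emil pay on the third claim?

Bill 1, $3,476: $794 finishes the deductible; $2,682 goes to coinsurance; 15% of $2,682 = $402.30. Patient pays $1,196.30; OOP now $1,196.30.
Bill 2, $6,687: 15% coinsurance on $6,687 = $1,003.05. Patient owes $1,003.05 (running OOP $2,199.35).
Bill 3, $13,017: deductible already satisfied, so patient's share is 15% × $13,017 = $1,952.55. That would push OOP to $4,151.90, over the $3,550 cap, so patient pays $3,550 − $2,199.35 = $1,350.65.

$1,350.65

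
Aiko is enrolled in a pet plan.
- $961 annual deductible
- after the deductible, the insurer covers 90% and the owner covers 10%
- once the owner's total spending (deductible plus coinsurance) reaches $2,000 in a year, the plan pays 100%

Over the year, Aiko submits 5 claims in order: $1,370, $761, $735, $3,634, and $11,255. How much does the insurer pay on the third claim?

Claim 1 — $1,370: deductible takes $961, $409 remains; coinsurance $409 × 10% = $40.90. Owner pays $1,001.90; OOP now $1,001.90. Insurer: $1,370 − $1,001.90 = $368.10.
Claim 2 — $761: deductible already satisfied, so owner's share is 10% × $761 = $76.10. Owner pays $76.10; OOP now $1,078. Insurer: $761 − $76.10 = $684.90.
Claim 3 — $735: deductible already satisfied, so owner's share is 10% × $735 = $73.50. Cost to owner: $73.50. OOP to date $1,151.50. Plan pays $735 − $73.50 = $661.50.

$661.50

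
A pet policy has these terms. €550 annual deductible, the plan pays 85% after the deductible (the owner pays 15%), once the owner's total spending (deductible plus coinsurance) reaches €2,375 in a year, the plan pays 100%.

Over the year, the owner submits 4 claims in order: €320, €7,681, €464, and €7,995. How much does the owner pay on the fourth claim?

€637.75

Claim 1 (€320): all of it applies to the deductible. Owner pays €320; OOP now €320.
Claim 2 (€7,681): €230 finishes the deductible; €7,451 goes to coinsurance; 15% of €7,451 = €1,117.65. Owner owes €1,347.65 (running OOP €1,667.65).
Claim 3 (€464): deductible already satisfied, so owner's share is 15% × €464 = €69.60. Owner pays €69.60; OOP now €1,737.25.
Claim 4 (€7,995): deductible already satisfied, so owner's share is 15% × €7,995 = €1,199.25. OOP would hit €2,936.50 > €2,375, so the cap limits the owner to €2,375 − €1,737.25 = €637.75.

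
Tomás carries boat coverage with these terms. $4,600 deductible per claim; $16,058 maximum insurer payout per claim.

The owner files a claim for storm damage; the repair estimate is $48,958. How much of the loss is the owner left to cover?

$32,900

Subtract the deductible: $48,958 − $4,600 = $44,358.
The $16,058 per-incident cap binds; insurer pays $16,058.
The owner bears the rest of the original loss: $48,958 − $16,058 = $32,900.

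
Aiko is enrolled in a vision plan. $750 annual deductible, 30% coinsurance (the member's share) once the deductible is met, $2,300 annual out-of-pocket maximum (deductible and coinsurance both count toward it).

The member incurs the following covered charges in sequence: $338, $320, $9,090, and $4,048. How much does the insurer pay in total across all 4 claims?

Claim 1 — $338: fully absorbed by the deductible. Member owes $338 (running OOP $338). Insurer: $338 − $338 = $0.
Claim 2 — $320: entire amount goes to the deductible. Member pays $320; OOP now $658. Plan pays $320 − $320 = $0.
Claim 3 — $9,090: $92 finishes the deductible; $8,998 goes to coinsurance; 30% of $8,998 = $2,699.40. Claim cost before the cap: $92 + $2,699.40 = $2,791.40. That would push OOP to $3,449.40, over the $2,300 cap, so member pays $2,300 − $658 = $1,642. Insurer: $9,090 − $1,642 = $7,448.
Claim 4 — $4,048: deductible met; 30% of $4,048 = $1,214.40. OOP would hit $3,514.40 > $2,300, so the cap limits the member to $2,300 − $2,300 = $0. Plan pays $4,048 − $0 = $4,048.
Insurer total: $0 + $0 + $7,448 + $4,048 = $11,496.

$11,496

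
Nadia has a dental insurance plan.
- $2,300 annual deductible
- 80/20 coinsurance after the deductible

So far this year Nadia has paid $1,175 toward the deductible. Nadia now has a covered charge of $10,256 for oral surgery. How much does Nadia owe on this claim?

$2,951.20

Remaining deductible: $2,300 − $1,175 = $1,125.
After the $1,125 deductible portion, $10,256 − $1,125 = $9,131 is subject to coinsurance.
Coinsurance: $9,131 × 20% = $1,826.20.
That puts the patient's cost at $1,125 + $1,826.20 = $2,951.20.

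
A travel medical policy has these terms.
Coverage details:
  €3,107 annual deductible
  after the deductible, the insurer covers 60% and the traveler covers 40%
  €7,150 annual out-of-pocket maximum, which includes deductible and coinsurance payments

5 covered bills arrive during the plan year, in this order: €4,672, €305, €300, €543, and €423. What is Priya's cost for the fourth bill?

€217.20

Claim 1 — €4,672: €3,107 finishes the deductible; €1,565 goes to coinsurance; traveler's 40% is €626. Traveler owes €3,733 (running OOP €3,733).
Claim 2 — €305: 40% coinsurance on €305 = €122. Cost to traveler: €122. OOP to date €3,855.
Claim 3 — €300: deductible met; 40% of €300 = €120. Traveler pays €120; OOP now €3,975.
Claim 4 — €543: deductible already satisfied, so traveler's share is 40% × €543 = €217.20. Traveler owes €217.20 (running OOP €4,192.20).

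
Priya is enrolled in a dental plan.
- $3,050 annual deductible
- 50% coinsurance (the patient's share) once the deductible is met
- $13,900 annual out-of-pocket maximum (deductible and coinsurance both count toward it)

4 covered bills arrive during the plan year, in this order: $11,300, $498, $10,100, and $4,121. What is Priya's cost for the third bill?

#1 ($11,300): deductible takes $3,050, $8,250 remains; coinsurance $8,250 × 50% = $4,125. Patient pays $7,175; OOP now $7,175.
#2 ($498): deductible already satisfied, so patient's share is 50% × $498 = $249. Patient owes $249 (running OOP $7,424).
#3 ($10,100): 50% coinsurance on $10,100 = $5,050. Patient pays $5,050; OOP now $12,474.

$5,050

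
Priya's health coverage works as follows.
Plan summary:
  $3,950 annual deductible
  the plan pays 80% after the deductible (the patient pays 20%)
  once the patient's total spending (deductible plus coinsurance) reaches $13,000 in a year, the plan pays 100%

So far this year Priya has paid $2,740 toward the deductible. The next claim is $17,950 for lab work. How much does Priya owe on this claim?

$4,558

$2,740 of the $3,950 deductible is already met, leaving $1,210.
The remaining $16,740 (= $17,950 − $1,210) moves to coinsurance.
Coinsurance: $16,740 × 20% = $3,348.
So the patient owes $1,210 + $3,348 = $4,558 before any cap.
Year-to-date out-of-pocket becomes $2,740 + $4,558 = $7,298, still under the $13,000 maximum, so no cap applies.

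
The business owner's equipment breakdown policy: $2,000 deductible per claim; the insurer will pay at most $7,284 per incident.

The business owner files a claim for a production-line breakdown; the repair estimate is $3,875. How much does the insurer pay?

Less the $2,000 deductible: $3,875 − $2,000 = $1,875.
$1,875 ≤ $7,284, so the limit doesn't bind; insurer pays $1,875.

$1,875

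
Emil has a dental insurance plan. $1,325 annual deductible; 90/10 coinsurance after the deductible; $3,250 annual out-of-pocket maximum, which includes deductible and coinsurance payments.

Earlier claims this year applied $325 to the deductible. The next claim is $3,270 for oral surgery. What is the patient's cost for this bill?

$1,227

Deductible still to meet: $1,325 − $325 = $1,000.
After the $1,000 deductible portion, $3,270 − $1,000 = $2,270 is subject to coinsurance.
10% of $2,270 = $227 falls to the patient.
Patient responsibility before any cap: $1,000 + $227 = $1,227.
Total out-of-pocket so far would be $325 + $1,227 = $1,552, below the $3,250 cap — no reduction.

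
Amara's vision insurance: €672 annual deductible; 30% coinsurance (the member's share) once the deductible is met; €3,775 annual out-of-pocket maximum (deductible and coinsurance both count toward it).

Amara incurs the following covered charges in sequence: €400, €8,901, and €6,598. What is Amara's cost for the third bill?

€514.30

#1 (€400): fully absorbed by the deductible. Member owes €400 (running OOP €400).
#2 (€8,901): €272 to deductible, leaving €8,629; 30% of €8,629 = €2,588.70. Member pays €2,860.70; OOP now €3,260.70.
#3 (€6,598): deductible met; 30% of €6,598 = €1,979.40. Adding that to €3,260.70 gives €5,240.10, past the €3,775 cap; member pays only €3,775 − €3,260.70 = €514.30.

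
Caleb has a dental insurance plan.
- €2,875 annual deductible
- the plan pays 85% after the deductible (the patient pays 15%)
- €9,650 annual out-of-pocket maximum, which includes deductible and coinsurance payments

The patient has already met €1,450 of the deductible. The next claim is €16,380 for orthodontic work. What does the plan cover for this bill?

€1,450 of the €2,875 deductible is already met, leaving €1,425.
After the €1,425 deductible portion, €16,380 − €1,425 = €14,955 is subject to coinsurance.
Patient's 15% share of €14,955 is €2,243.25.
Patient responsibility before any cap: €1,425 + €2,243.25 = €3,668.25.
Total out-of-pocket so far would be €1,450 + €3,668.25 = €5,118.25, below the €9,650 cap — no reduction.
The insurer covers the remainder: €16,380 − €3,668.25 = €12,711.75.

€12,711.75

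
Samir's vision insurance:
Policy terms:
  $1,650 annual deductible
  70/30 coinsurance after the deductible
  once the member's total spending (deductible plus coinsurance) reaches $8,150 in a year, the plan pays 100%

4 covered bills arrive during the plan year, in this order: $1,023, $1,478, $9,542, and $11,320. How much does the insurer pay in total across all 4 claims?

$15,213

Claim 1 — $1,023: fully absorbed by the deductible. Member owes $1,023 (running OOP $1,023). Insurer: $1,023 − $1,023 = $0.
Claim 2 — $1,478: deductible takes $627, $851 remains; 30% of $851 = $255.30. Cost to member: $882.30. OOP to date $1,905.30. Plan pays $1,478 − $882.30 = $595.70.
Claim 3 — $9,542: 30% coinsurance on $9,542 = $2,862.60. Cost to member: $2,862.60. OOP to date $4,767.90. Plan pays $9,542 − $2,862.60 = $6,679.40.
Claim 4 — $11,320: deductible already satisfied, so member's share is 30% × $11,320 = $3,396. Adding that to $4,767.90 gives $8,163.90, past the $8,150 cap; member pays only $8,150 − $4,767.90 = $3,382.10. Insurer: $11,320 − $3,382.10 = $7,937.90.
Insurer total: $0 + $595.70 + $6,679.40 + $7,937.90 = $15,213.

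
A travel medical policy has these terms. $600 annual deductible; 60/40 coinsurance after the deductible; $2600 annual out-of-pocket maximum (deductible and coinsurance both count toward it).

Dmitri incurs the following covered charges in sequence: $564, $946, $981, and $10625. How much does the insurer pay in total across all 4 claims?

Bill 1, $564: entire amount goes to the deductible. Traveler owes $564 (running OOP $564). Plan pays $564 − $564 = $0.
Bill 2, $946: deductible takes $36, $910 remains; coinsurance $910 × 40% = $364. Traveler pays $400; OOP now $964. Plan pays $946 − $400 = $546.
Bill 3, $981: 40% coinsurance on $981 = $392.40. Traveler owes $392.40 (running OOP $1356.40). Plan pays $981 − $392.40 = $588.60.
Bill 4, $10625: 40% coinsurance on $10625 = $4250. OOP would hit $5606.40 > $2600, so the cap limits the traveler to $2600 − $1356.40 = $1243.60. Insurer: $10625 − $1243.60 = $9381.40.
Insurer total: $0 + $546 + $588.60 + $9381.40 = $10516.

$10516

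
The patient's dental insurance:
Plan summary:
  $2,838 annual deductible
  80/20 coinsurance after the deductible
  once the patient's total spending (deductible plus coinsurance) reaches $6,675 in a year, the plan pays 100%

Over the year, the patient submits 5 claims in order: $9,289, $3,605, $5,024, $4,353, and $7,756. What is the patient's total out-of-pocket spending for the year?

$6,675

Bill 1, $9,289: $2,838 finishes the deductible; $6,451 goes to coinsurance; 20% of $6,451 = $1,290.20. Cost to patient: $4,128.20. OOP to date $4,128.20.
Bill 2, $3,605: deductible already satisfied, so patient's share is 20% × $3,605 = $721. Patient pays $721; OOP now $4,849.20.
Bill 3, $5,024: deductible met; 20% of $5,024 = $1,004.80. Patient owes $1,004.80 (running OOP $5,854).
Bill 4, $4,353: deductible met; 20% of $4,353 = $870.60. OOP would hit $6,724.60 > $6,675, so the cap limits the patient to $6,675 − $5,854 = $821.
Bill 5, $7,756: deductible met; 20% of $7,756 = $1,551.20. Adding that to $6,675 gives $8,226.20, past the $6,675 cap; patient pays only $6,675 − $6,675 = $0.
Total paid by the patient: $4,128.20 + $721 + $1,004.80 + $821 + $0 = $6,675.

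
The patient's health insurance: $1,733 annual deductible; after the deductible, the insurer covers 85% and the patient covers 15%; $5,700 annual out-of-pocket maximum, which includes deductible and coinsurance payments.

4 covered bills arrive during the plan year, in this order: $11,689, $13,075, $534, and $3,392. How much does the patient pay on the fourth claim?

$432.25

Claim 1 — $11,689: $1,733 to deductible, leaving $9,956; 15% of $9,956 = $1,493.40. Patient owes $3,226.40 (running OOP $3,226.40).
Claim 2 — $13,075: 15% coinsurance on $13,075 = $1,961.25. Patient owes $1,961.25 (running OOP $5,187.65).
Claim 3 — $534: deductible already satisfied, so patient's share is 15% × $534 = $80.10. Patient owes $80.10 (running OOP $5,267.75).
Claim 4 — $3,392: deductible already satisfied, so patient's share is 15% × $3,392 = $508.80. OOP would hit $5,776.55 > $5,700, so the cap limits the patient to $5,700 − $5,267.75 = $432.25.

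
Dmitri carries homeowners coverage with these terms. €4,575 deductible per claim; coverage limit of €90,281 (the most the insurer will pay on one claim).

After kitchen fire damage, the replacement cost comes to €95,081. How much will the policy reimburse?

€90,281

Subtract the deductible: €95,081 − €4,575 = €90,506.
€90,506 exceeds the €90,281 limit, so the insurer pays the limit: €90,281.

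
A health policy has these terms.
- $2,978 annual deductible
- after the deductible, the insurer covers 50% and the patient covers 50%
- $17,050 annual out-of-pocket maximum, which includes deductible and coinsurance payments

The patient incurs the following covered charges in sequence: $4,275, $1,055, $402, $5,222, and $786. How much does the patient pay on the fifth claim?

$393

Bill 1, $4,275: $2,978 finishes the deductible; $1,297 goes to coinsurance; patient's 50% is $648.50. Cost to patient: $3,626.50. OOP to date $3,626.50.
Bill 2, $1,055: deductible met; 50% of $1,055 = $527.50. Patient owes $527.50 (running OOP $4,154).
Bill 3, $402: deductible met; 50% of $402 = $201. Patient pays $201; OOP now $4,355.
Bill 4, $5,222: deductible met; 50% of $5,222 = $2,611. Patient owes $2,611 (running OOP $6,966).
Bill 5, $786: 50% coinsurance on $786 = $393. Cost to patient: $393. OOP to date $7,359.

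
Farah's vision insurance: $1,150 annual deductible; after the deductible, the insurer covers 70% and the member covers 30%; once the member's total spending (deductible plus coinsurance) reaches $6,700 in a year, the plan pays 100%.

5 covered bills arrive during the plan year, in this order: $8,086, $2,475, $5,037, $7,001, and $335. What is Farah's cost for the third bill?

Claim 1 — $8,086: deductible takes $1,150, $6,936 remains; member's 30% is $2,080.80. Member owes $3,230.80 (running OOP $3,230.80).
Claim 2 — $2,475: 30% coinsurance on $2,475 = $742.50. Member pays $742.50; OOP now $3,973.30.
Claim 3 — $5,037: 30% coinsurance on $5,037 = $1,511.10. Member pays $1,511.10; OOP now $5,484.40.

$1,511.10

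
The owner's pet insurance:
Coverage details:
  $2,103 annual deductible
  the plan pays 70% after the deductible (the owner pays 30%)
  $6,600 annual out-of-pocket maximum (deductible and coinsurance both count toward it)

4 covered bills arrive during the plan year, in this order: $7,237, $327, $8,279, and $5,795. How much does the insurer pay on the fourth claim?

Bill 1, $7,237: $2,103 to deductible, leaving $5,134; 30% of $5,134 = $1,540.20. Owner pays $3,643.20; OOP now $3,643.20. Insurer: $7,237 − $3,643.20 = $3,593.80.
Bill 2, $327: 30% coinsurance on $327 = $98.10. Owner pays $98.10; OOP now $3,741.30. Insurer: $327 − $98.10 = $228.90.
Bill 3, $8,279: deductible met; 30% of $8,279 = $2,483.70. Cost to owner: $2,483.70. OOP to date $6,225. Plan pays $8,279 − $2,483.70 = $5,795.30.
Bill 4, $5,795: 30% coinsurance on $5,795 = $1,738.50. Adding that to $6,225 gives $7,963.50, past the $6,600 cap; owner pays only $6,600 − $6,225 = $375. Insurer: $5,795 − $375 = $5,420.

$5,420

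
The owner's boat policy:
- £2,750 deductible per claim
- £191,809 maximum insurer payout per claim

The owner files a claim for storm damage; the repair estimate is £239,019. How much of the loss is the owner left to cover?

£47,210

Subtract the deductible: £239,019 − £2,750 = £236,269.
Since £236,269 > £191,809, the payout is capped at £191,809.
Owner's share is the uncovered remainder: £239,019 − £191,809 = £47,210.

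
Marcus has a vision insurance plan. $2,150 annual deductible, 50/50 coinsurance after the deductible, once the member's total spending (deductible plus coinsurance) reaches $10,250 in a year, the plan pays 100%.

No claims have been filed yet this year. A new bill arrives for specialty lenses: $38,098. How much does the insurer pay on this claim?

Deductible not yet touched, so the first $2,150 of the bill goes to the deductible.
After the $2,150 deductible portion, $38,098 − $2,150 = $35,948 is subject to coinsurance.
50% of $35,948 = $17,974 falls to the member.
That puts the member's cost at $2,150 + $17,974 = $20,124 before any cap.
That would bring total out-of-pocket to $20,124, past the $10,250 cap. The member is capped at $10,250 − $0 = $10,250 on this claim.
Insurer pays the balance: $38,098 − $10,250 = $27,848.

$27,848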